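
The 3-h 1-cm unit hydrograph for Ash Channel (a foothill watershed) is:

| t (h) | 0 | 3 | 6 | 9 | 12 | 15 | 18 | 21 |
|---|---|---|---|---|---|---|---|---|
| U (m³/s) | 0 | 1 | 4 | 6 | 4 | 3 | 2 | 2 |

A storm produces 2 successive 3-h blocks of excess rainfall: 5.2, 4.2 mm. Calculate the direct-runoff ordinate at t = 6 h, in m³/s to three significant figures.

Q ≈ 2.50 m³/s

By discrete convolution, Q_j = Σ (P_i / 10 mm) · U_{j−i}.
At t = 6 h (j=2): Q = (5.2/10)·4 + (4.2/10)·1 = 2.50 m³/s.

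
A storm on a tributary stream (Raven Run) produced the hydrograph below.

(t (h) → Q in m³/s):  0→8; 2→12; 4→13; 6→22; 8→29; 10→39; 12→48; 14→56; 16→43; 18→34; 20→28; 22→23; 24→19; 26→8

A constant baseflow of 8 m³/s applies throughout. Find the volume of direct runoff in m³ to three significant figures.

V ≈ 1.94 × 10^6 m³

Direct-runoff ordinates (Q − Q_b): 0.0, 4.0, 5.0, 14.0, 21.0, 31.0, 40.0, 48.0, 35.0, 26.0, 20.0, 15.0, 11.0, 0.0 m³/s.
ΣQ_DR = 270.0 m³/s.
With Δt = 2 h = 7200 s, V = ΣQ_DR · Δt = 270.0 × 7200 = 1.94 × 10^6 m³.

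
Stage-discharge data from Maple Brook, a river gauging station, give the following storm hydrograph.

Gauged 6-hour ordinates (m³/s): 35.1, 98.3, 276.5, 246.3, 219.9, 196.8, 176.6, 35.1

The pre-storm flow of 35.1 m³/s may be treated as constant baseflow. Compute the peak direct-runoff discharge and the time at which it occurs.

Q_p = 241.4 m³/s at t = 12 h

Subtracting baseflow gives direct-runoff ordinates: 0.0, 63.2, 241.4, 211.2, 184.8, 161.7, 141.5, 0.0 m³/s.
The maximum is 241.4 m³/s, occurring at the reading for t = 12 h.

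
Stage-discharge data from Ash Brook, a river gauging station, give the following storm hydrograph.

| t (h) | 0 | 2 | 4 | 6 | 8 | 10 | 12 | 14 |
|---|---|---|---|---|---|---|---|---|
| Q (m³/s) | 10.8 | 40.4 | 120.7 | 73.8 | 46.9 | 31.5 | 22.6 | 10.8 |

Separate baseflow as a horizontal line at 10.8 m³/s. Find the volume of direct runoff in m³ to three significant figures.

V ≈ 1.95 × 10^6 m³

Direct-runoff ordinates (Q − Q_b): 0.0, 29.6, 109.9, 63.0, 36.1, 20.7, 11.8, 0.0 m³/s.
ΣQ_DR = 271.1 m³/s.
With Δt = 2 h = 7200 s, V = ΣQ_DR · Δt = 271.1 × 7200 = 1.95 × 10^6 m³.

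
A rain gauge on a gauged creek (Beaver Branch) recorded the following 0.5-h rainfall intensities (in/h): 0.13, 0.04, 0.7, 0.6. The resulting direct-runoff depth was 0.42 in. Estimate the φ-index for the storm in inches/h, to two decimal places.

φ ≈ 0.23 in/h

Only the 2 blocks with intensity above φ contribute runoff: 0.7, 0.6 in/h.
Σ(I−φ)·Δt = d  ⇒  (0.7+0.6 − 2φ)·0.5 = 0.42
φ = (1.300 − 0.42/0.5) / 2 = 0.23 in/h.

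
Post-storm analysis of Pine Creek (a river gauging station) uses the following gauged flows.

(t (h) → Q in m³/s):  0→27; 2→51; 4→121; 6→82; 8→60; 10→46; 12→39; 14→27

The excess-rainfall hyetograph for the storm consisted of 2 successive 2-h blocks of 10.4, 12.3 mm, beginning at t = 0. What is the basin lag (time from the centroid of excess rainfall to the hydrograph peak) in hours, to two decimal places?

t_L ≈ 1.92 h

Centroid of excess rainfall: t_c = Σ P_i·t̄_i / ΣP_i = 2.0837 h (block centres at 1, 3 h).
Hydrograph peak occurs at t = 4 h, so basin lag t_L = 4 − 2.0837 = 1.92 h.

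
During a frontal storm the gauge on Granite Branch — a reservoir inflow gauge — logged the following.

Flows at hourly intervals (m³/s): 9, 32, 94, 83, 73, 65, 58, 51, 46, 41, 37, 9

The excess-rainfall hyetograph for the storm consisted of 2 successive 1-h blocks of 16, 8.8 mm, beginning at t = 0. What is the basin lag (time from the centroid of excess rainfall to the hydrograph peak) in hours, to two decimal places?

Centroid of excess rainfall: t_c = Σ P_i·t̄_i / ΣP_i = 0.8548 h (block centres at 0.5, 1.5 h).
Hydrograph peak occurs at t = 2 h, so basin lag t_L = 2 − 0.8548 = 1.15 h.

t_L ≈ 1.15 h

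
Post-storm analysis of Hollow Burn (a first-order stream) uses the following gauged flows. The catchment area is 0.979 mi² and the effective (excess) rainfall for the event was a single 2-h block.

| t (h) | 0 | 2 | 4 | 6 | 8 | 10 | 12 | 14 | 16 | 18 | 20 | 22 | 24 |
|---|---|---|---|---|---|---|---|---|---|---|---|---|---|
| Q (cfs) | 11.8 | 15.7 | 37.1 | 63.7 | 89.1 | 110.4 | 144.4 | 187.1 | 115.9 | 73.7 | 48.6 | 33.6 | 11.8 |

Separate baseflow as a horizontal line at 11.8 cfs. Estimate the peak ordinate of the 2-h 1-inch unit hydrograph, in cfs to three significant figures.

Direct runoff: 0.0, 3.9, 25.3, 51.9, 77.3, 98.6, 132.6, 175.3, 104.1, 61.9, 36.8, 21.8, 0.0 cfs; ΣQ_DR = 789.5 cfs, peak = 175.3 cfs.
Runoff depth d = ΣQ_DR·Δt / A = 789.5 × 7200 / (0.979 mi²) = 2.499 in.
The 1-inch UH is the DRH scaled by (1 in)/d, so U_p = 175.3 × 1/2.499 = 70.1 cfs.

U_p ≈ 70.1 cfs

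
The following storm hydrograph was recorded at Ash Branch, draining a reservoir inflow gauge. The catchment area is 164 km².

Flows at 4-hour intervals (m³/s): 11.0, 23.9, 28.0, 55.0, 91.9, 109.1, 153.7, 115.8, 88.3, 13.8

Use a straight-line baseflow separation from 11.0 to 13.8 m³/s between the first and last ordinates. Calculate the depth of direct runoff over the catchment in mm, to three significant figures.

d ≈ 49.7 mm

Direct runoff: 0.00, 12.59, 16.38, 43.07, 79.66, 96.54, 140.83, 102.62, 74.81, 0.00 m³/s; ΣQ_DR = 566.5 m³/s.
V = ΣQ_DR · Δt = 566.5 × 14400 s = 8.158 × 10^6 m³.
Over A = 164 km², depth = V / A = 49.7 mm.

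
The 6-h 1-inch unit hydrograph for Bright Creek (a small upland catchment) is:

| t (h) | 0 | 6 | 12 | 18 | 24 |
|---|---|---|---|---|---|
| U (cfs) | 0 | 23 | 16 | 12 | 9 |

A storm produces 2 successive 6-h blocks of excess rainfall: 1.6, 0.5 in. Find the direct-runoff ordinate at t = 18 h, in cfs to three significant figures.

Q ≈ 27.2 cfs

By discrete convolution, Q_j = Σ (P_i / 1 in) · U_{j−i}.
At t = 18 h (j=3): Q = (1.6/1)·12 + (0.5/1)·16 = 27.2 cfs.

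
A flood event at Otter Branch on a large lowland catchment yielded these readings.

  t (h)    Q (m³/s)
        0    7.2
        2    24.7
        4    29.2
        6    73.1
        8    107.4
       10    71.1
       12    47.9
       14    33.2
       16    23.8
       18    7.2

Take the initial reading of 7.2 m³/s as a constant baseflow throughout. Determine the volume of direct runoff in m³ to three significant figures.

Direct-runoff ordinates (Q − Q_b): 0.0, 17.5, 22.0, 65.9, 100.2, 63.9, 40.7, 26.0, 16.6, 0.0 m³/s.
ΣQ_DR = 352.8 m³/s.
With Δt = 2 h = 7200 s, V = ΣQ_DR · Δt = 352.8 × 7200 = 2.54 × 10^6 m³.

V ≈ 2.54 × 10^6 m³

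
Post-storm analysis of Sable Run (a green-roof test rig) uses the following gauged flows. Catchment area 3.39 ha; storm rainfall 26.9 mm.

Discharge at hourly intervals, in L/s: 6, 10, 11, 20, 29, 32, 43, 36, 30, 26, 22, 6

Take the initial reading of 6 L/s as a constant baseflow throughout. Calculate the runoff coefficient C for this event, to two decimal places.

ΣQ_DR = 199.0 L/s; V = ΣQ_DR·Δt = 7.164 × 10^5 L.
Runoff depth d = V / A = 21.13 mm.
C = d / P = 21.13 / 26.9 = 0.79.

C ≈ 0.79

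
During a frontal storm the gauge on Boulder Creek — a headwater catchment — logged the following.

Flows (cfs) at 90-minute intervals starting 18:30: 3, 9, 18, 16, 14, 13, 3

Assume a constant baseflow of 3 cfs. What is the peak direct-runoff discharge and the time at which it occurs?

Q_p = 15.0 cfs at t = 21:30

Subtracting baseflow gives direct-runoff ordinates: 0.0, 6.0, 15.0, 13.0, 11.0, 10.0, 0.0 cfs.
The maximum is 15.0 cfs, occurring at the reading for t = 21:30.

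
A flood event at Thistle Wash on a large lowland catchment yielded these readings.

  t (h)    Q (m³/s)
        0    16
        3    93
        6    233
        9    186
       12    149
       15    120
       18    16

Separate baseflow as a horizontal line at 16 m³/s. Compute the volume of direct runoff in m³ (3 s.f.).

Direct-runoff ordinates (Q − Q_b): 0.0, 77.0, 217.0, 170.0, 133.0, 104.0, 0.0 m³/s.
ΣQ_DR = 701.0 m³/s.
With Δt = 3 h = 10800 s, V = ΣQ_DR · Δt = 701.0 × 10800 = 7.57 × 10^6 m³.

V ≈ 7.57 × 10^6 m³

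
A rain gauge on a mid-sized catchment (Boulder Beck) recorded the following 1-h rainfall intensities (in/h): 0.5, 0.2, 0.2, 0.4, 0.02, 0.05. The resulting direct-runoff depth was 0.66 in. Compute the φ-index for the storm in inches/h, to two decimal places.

Only the 4 blocks with intensity above φ contribute runoff: 0.5, 0.2, 0.2, 0.4 in/h.
Σ(I−φ)·Δt = d  ⇒  (0.5+0.2+0.2+0.4 − 4φ)·1 = 0.66
φ = (1.300 − 0.66/1) / 4 = 0.16 in/h.

φ ≈ 0.16 in/h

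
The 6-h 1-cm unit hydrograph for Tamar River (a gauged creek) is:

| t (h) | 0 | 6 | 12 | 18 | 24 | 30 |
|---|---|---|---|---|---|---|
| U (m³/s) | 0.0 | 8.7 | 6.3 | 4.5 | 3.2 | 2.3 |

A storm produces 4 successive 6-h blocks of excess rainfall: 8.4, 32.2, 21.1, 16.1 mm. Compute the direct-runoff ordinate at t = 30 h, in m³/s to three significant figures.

By discrete convolution, Q_j = Σ (P_i / 10 mm) · U_{j−i}.
At t = 30 h (j=5): Q = (8.4/10)·2.3 + (32.2/10)·3.2 + (21.1/10)·4.5 + (16.1/10)·6.3 = 31.9 m³/s.

Q ≈ 31.9 m³/s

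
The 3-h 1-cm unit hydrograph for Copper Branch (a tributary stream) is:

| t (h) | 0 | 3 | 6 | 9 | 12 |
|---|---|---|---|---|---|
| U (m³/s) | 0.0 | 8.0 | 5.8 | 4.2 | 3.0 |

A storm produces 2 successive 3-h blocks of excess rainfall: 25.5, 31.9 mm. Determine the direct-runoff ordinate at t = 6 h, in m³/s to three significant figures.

Q ≈ 40.3 m³/s

By discrete convolution, Q_j = Σ (P_i / 10 mm) · U_{j−i}.
At t = 6 h (j=2): Q = (25.5/10)·5.8 + (31.9/10)·8.0 = 40.3 m³/s.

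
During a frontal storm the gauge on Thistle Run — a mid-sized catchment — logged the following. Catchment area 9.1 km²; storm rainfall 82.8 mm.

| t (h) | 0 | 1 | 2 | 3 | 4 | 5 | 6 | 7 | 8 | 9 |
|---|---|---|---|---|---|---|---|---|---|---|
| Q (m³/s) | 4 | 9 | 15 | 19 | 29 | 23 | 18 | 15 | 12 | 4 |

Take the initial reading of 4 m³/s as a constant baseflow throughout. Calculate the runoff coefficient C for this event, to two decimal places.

C ≈ 0.52

ΣQ_DR = 108.0 m³/s; V = ΣQ_DR·Δt = 3.888 × 10^5 m³.
Runoff depth d = V / A = 42.73 mm.
C = d / P = 42.73 / 82.8 = 0.52.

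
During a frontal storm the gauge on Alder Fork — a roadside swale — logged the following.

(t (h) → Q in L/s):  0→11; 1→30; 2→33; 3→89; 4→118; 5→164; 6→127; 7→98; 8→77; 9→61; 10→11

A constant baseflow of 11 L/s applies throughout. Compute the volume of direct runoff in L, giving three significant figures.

V ≈ 2.51 × 10^6 L

Direct-runoff ordinates (Q − Q_b): 0.0, 19.0, 22.0, 78.0, 107.0, 153.0, 116.0, 87.0, 66.0, 50.0, 0.0 L/s.
ΣQ_DR = 698.0 L/s.
With Δt = 1 h = 3600 s, V = ΣQ_DR · Δt = 698.0 × 3600 = 2.51 × 10^6 L.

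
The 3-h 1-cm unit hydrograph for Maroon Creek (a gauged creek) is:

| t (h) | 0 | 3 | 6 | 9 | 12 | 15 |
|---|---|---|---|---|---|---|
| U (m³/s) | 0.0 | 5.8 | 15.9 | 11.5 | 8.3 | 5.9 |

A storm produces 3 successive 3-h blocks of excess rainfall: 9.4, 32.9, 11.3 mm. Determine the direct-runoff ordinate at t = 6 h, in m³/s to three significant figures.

By discrete convolution, Q_j = Σ (P_i / 10 mm) · U_{j−i}.
At t = 6 h (j=2): Q = (9.4/10)·15.9 + (32.9/10)·5.8 + (11.3/10)·0.0 = 34.0 m³/s.

Q ≈ 34.0 m³/s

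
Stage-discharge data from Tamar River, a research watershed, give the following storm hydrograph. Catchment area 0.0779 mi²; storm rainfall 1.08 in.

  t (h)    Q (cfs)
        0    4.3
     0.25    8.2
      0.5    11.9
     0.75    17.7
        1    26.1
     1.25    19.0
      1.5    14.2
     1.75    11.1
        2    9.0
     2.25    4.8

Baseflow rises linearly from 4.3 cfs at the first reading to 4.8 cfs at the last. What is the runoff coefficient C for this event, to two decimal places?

C ≈ 0.37

ΣQ_DR = 80.80 cfs; V = ΣQ_DR·Δt = 72720 ft³.
Runoff depth d = V / A = 0.4018 in.
C = d / P = 0.4018 / 1.08 = 0.37.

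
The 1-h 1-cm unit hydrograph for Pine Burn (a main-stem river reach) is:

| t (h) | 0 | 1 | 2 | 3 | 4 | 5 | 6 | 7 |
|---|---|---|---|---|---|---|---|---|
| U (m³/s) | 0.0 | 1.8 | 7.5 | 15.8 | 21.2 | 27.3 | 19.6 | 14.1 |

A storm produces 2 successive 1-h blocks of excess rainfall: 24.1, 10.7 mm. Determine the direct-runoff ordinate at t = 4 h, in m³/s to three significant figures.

By discrete convolution, Q_j = Σ (P_i / 10 mm) · U_{j−i}.
At t = 4 h (j=4): Q = (24.1/10)·21.2 + (10.7/10)·15.8 = 68.0 m³/s.

Q ≈ 68.0 m³/s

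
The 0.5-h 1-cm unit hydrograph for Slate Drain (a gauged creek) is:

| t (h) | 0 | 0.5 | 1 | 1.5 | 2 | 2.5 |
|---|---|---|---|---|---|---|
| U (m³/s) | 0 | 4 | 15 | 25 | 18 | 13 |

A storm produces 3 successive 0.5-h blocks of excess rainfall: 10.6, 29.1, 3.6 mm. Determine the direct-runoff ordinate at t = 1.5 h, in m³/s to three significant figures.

By discrete convolution, Q_j = Σ (P_i / 10 mm) · U_{j−i}.
At t = 1.5 h (j=3): Q = (10.6/10)·25 + (29.1/10)·15 + (3.6/10)·4 = 71.6 m³/s.

Q ≈ 71.6 m³/s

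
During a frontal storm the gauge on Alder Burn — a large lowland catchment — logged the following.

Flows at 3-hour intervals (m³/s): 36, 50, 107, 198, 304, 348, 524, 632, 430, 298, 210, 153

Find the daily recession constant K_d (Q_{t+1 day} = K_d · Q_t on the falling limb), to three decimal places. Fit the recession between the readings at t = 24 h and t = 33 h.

K_d ≈ 0.064

Between t = 24 h and t = 33 h the flow falls from 430 to 153 m³/s over 3×3 h = 9 h.
Per-interval ratio K = (153/430)^(1/3) = 0.7086; K_d = K^(24/3) = 0.064.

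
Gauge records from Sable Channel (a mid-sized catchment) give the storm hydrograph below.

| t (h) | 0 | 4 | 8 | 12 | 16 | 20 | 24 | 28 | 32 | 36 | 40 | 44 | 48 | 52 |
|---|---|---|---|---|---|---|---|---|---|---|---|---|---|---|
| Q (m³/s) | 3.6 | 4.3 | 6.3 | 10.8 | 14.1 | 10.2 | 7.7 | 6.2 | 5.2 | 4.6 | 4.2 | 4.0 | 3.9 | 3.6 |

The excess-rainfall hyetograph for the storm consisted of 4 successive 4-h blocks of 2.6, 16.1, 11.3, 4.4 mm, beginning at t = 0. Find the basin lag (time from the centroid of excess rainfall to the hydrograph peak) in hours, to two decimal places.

Centroid of excess rainfall: t_c = Σ P_i·t̄_i / ΣP_i = 8.0349 h (block centres at 2, 6, 10, 14 h).
Hydrograph peak occurs at t = 16 h, so basin lag t_L = 16 − 8.0349 = 7.97 h.

t_L ≈ 7.97 h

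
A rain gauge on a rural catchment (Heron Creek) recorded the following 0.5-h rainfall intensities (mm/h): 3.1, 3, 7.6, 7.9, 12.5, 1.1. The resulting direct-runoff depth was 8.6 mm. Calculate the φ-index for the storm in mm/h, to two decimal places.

φ ≈ 3.60 mm/h

Only the 3 blocks with intensity above φ contribute runoff: 7.6, 7.9, 12.5 mm/h.
Σ(I−φ)·Δt = d  ⇒  (7.6+7.9+12.5 − 3φ)·0.5 = 8.6
φ = (28.00 − 8.6/0.5) / 3 = 3.60 mm/h.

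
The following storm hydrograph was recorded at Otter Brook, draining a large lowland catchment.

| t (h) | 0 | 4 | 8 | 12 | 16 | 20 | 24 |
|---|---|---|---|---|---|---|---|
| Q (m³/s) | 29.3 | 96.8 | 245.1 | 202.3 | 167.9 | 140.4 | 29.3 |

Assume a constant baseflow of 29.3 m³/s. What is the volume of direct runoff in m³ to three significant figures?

V ≈ 1.02 × 10^7 m³

Direct-runoff ordinates (Q − Q_b): 0.0, 67.5, 215.8, 173.0, 138.6, 111.1, 0.0 m³/s.
ΣQ_DR = 706.0 m³/s.
With Δt = 4 h = 14400 s, V = ΣQ_DR · Δt = 706.0 × 14400 = 1.02 × 10^7 m³.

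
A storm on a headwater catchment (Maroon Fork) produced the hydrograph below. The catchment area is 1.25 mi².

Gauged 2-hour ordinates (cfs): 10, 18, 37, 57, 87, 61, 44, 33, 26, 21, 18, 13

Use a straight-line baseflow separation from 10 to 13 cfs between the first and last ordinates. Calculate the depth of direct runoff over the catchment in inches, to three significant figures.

Direct runoff: 0.00, 7.73, 26.45, 46.18, 75.91, 49.64, 32.36, 21.09, 13.82, 8.55, 5.27, 0.00 cfs; ΣQ_DR = 287.0 cfs.
V = ΣQ_DR · Δt = 287.0 × 7200 s = 2.066 × 10^6 ft³.
Over A = 1.25 mi², depth = V / A = 0.712 in.

d ≈ 0.712 in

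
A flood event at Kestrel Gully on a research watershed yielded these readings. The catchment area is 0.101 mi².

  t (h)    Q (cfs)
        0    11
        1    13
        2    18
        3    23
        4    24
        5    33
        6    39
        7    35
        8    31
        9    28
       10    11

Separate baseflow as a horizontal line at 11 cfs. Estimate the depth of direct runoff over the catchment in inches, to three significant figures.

d ≈ 2.22 in

Direct runoff: 0.0, 2.0, 7.0, 12.0, 13.0, 22.0, 28.0, 24.0, 20.0, 17.0, 0.0 cfs; ΣQ_DR = 145.0 cfs.
V = ΣQ_DR · Δt = 145.0 × 3600 s = 5.220 × 10^5 ft³.
Over A = 0.101 mi², depth = V / A = 2.22 in.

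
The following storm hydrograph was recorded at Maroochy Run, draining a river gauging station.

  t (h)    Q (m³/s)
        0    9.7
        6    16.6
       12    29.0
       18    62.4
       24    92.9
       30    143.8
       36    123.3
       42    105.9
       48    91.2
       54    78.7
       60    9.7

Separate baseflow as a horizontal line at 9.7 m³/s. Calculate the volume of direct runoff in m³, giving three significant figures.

V ≈ 1.42 × 10^7 m³

Direct-runoff ordinates (Q − Q_b): 0.0, 6.9, 19.3, 52.7, 83.2, 134.1, 113.6, 96.2, 81.5, 69.0, 0.0 m³/s.
ΣQ_DR = 656.5 m³/s.
With Δt = 6 h = 21600 s, V = ΣQ_DR · Δt = 656.5 × 21600 = 1.42 × 10^7 m³.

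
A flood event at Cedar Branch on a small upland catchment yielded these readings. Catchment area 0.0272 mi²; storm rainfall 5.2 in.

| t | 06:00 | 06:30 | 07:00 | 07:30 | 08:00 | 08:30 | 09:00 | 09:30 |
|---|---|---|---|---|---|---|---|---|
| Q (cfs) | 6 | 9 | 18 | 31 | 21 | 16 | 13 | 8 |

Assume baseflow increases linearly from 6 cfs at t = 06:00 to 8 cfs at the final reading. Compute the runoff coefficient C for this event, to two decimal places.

ΣQ_DR = 66.00 cfs; V = ΣQ_DR·Δt = 1.188 × 10^5 ft³.
Runoff depth d = V / A = 1.880 in.
C = d / P = 1.880 / 5.2 = 0.36.

C ≈ 0.36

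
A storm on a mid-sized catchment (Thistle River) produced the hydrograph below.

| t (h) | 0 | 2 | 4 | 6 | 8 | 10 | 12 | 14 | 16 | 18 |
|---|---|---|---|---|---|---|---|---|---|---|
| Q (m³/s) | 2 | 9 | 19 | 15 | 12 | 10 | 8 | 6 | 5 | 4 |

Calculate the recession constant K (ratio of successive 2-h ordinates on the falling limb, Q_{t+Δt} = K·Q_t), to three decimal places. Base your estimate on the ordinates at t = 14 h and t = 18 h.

K ≈ 0.816

Using the recession-limb readings at t = 14 h and t = 18 h: Q falls from 6 to 4 m³/s over 2 intervals.
K = (Q₂/Q₁)^(1/2) = (4/6)^(1/2) = 0.816.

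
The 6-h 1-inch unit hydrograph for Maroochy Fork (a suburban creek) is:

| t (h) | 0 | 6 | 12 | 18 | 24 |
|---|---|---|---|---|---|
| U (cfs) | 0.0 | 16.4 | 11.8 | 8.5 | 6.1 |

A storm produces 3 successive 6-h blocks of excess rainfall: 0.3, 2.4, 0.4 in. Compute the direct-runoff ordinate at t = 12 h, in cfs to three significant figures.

By discrete convolution, Q_j = Σ (P_i / 1 in) · U_{j−i}.
At t = 12 h (j=2): Q = (0.3/1)·11.8 + (2.4/1)·16.4 + (0.4/1)·0.0 = 42.9 cfs.

Q ≈ 42.9 cfs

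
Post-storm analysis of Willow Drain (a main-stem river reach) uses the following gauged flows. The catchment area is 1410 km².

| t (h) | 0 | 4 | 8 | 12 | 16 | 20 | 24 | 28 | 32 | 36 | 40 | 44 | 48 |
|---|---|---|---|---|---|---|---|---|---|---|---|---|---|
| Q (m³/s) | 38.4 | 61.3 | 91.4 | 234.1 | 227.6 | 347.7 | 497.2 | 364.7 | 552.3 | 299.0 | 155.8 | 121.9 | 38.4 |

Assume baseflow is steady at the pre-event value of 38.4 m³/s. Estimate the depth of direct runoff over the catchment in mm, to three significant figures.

d ≈ 25.8 mm

Direct runoff: 0.0, 22.9, 53.0, 195.7, 189.2, 309.3, 458.8, 326.3, 513.9, 260.6, 117.4, 83.5, 0.0 m³/s; ΣQ_DR = 2531 m³/s.
V = ΣQ_DR · Δt = 2531 × 14400 s = 3.644 × 10^7 m³.
Over A = 1410 km², depth = V / A = 25.8 mm.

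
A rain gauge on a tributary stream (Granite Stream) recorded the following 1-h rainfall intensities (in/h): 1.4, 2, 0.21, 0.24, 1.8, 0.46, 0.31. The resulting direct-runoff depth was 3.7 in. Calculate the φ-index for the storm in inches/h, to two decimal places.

Only the 3 blocks with intensity above φ contribute runoff: 1.4, 2, 1.8 in/h.
Σ(I−φ)·Δt = d  ⇒  (1.4+2+1.8 − 3φ)·1 = 3.7
φ = (5.200 − 3.7/1) / 3 = 0.50 in/h.

φ ≈ 0.50 in/h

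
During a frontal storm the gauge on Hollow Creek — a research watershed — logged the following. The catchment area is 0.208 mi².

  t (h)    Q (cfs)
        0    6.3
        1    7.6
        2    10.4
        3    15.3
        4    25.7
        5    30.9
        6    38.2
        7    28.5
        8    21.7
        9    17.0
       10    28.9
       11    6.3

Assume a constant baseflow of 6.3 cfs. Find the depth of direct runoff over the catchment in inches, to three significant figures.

Direct runoff: 0.0, 1.3, 4.1, 9.0, 19.4, 24.6, 31.9, 22.2, 15.4, 10.7, 22.6, 0.0 cfs; ΣQ_DR = 161.2 cfs.
V = ΣQ_DR · Δt = 161.2 × 3600 s = 5.803 × 10^5 ft³.
Over A = 0.208 mi², depth = V / A = 1.20 in.

d ≈ 1.20 in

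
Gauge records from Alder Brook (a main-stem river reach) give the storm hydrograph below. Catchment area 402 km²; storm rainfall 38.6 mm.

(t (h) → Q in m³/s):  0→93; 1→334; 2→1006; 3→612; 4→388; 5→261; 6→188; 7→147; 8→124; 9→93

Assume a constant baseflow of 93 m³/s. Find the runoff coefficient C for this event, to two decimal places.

C ≈ 0.54

ΣQ_DR = 2316 m³/s; V = ΣQ_DR·Δt = 8.338 × 10^6 m³.
Runoff depth d = V / A = 20.74 mm.
C = d / P = 20.74 / 38.6 = 0.54.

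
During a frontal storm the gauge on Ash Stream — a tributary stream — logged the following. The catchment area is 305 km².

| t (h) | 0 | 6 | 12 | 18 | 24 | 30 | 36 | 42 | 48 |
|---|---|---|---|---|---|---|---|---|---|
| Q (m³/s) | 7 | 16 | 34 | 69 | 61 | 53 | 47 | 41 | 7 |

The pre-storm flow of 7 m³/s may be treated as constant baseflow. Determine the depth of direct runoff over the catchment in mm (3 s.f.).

d ≈ 19.3 mm

Direct runoff: 0.0, 9.0, 27.0, 62.0, 54.0, 46.0, 40.0, 34.0, 0.0 m³/s; ΣQ_DR = 272.0 m³/s.
V = ΣQ_DR · Δt = 272.0 × 21600 s = 5.875 × 10^6 m³.
Over A = 305 km², depth = V / A = 19.3 mm.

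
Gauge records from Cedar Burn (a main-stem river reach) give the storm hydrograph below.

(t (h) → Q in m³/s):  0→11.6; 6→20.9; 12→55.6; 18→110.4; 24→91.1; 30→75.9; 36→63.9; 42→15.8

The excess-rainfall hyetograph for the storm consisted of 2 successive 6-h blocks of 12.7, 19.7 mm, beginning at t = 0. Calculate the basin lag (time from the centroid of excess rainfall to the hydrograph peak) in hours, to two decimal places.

t_L ≈ 11.35 h

Centroid of excess rainfall: t_c = Σ P_i·t̄_i / ΣP_i = 6.6481 h (block centres at 3, 9 h).
Hydrograph peak occurs at t = 18 h, so basin lag t_L = 18 − 6.6481 = 11.35 h.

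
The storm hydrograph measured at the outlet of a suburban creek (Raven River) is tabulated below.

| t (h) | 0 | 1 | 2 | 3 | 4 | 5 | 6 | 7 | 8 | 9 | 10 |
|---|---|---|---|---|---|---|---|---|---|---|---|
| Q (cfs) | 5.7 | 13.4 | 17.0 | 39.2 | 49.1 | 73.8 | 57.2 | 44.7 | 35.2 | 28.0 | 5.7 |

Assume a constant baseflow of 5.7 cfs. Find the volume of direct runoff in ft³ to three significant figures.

V ≈ 1.10 × 10^6 ft³

Direct-runoff ordinates (Q − Q_b): 0.0, 7.7, 11.3, 33.5, 43.4, 68.1, 51.5, 39.0, 29.5, 22.3, 0.0 cfs.
ΣQ_DR = 306.3 cfs.
With Δt = 1 h = 3600 s, V = ΣQ_DR · Δt = 306.3 × 3600 = 1.10 × 10^6 ft³.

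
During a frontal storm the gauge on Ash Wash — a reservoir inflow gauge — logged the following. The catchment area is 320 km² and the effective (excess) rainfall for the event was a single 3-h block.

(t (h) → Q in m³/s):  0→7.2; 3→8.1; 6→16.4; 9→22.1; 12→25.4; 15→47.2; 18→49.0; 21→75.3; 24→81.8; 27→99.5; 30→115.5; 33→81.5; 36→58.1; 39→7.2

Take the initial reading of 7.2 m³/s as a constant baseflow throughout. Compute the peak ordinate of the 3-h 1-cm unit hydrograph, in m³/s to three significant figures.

Direct runoff: 0.0, 0.9, 9.2, 14.9, 18.2, 40.0, 41.8, 68.1, 74.6, 92.3, 108.3, 74.3, 50.9, 0.0 m³/s; ΣQ_DR = 593.5 m³/s, peak = 108.3 m³/s.
Runoff depth d = ΣQ_DR·Δt / A = 593.5 × 10800 / (320 km²) = 20.03 mm.
The 1-cm UH is the DRH scaled by (10 mm)/d, so U_p = 108.3 × 10/20.03 = 54.1 m³/s.

U_p ≈ 54.1 m³/s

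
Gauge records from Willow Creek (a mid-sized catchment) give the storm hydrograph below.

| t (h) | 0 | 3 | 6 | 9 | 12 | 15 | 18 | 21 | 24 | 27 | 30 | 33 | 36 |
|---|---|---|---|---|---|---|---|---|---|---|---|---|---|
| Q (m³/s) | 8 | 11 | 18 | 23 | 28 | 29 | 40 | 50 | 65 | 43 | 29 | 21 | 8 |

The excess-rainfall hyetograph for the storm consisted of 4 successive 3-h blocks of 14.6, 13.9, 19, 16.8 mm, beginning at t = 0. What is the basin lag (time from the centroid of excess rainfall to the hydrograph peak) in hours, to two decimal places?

Centroid of excess rainfall: t_c = Σ P_i·t̄_i / ΣP_i = 6.2729 h (block centres at 1.5, 4.5, 7.5, 10.5 h).
Hydrograph peak occurs at t = 24 h, so basin lag t_L = 24 − 6.2729 = 17.73 h.

t_L ≈ 17.73 h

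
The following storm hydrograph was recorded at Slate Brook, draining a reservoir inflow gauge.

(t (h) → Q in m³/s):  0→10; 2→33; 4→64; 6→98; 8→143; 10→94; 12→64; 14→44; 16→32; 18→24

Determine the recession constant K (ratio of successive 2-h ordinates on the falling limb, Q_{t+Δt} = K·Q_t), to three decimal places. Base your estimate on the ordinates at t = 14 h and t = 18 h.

K ≈ 0.739

Using the recession-limb readings at t = 14 h and t = 18 h: Q falls from 44 to 24 m³/s over 2 intervals.
K = (Q₂/Q₁)^(1/2) = (24/44)^(1/2) = 0.739.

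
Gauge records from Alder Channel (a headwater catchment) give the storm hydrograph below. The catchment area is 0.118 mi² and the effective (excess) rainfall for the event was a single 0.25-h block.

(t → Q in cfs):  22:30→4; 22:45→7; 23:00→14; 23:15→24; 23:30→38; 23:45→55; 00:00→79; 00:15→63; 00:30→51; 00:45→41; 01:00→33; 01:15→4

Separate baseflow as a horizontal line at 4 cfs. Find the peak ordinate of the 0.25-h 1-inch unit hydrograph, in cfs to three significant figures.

U_p ≈ 62.6 cfs

Direct runoff: 0.0, 3.0, 10.0, 20.0, 34.0, 51.0, 75.0, 59.0, 47.0, 37.0, 29.0, 0.0 cfs; ΣQ_DR = 365.0 cfs, peak = 75.0 cfs.
Runoff depth d = ΣQ_DR·Δt / A = 365.0 × 900 / (0.118 mi²) = 1.198 in.
The 1-inch UH is the DRH scaled by (1 in)/d, so U_p = 75.0 × 1/1.198 = 62.6 cfs.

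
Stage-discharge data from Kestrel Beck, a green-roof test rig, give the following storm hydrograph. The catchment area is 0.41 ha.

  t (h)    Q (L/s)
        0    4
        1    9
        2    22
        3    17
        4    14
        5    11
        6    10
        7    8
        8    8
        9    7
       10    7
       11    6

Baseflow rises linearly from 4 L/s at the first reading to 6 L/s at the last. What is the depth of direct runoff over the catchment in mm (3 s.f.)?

d ≈ 55.3 mm

Direct runoff: 0.00, 4.82, 17.64, 12.45, 9.27, 6.09, 4.91, 2.73, 2.55, 1.36, 1.18, 0.00 L/s; ΣQ_DR = 63.00 L/s.
V = ΣQ_DR · Δt = 63.00 × 3600 s = 2.268 × 10^5 L.
Over A = 0.41 ha, depth = V / A = 55.3 mm.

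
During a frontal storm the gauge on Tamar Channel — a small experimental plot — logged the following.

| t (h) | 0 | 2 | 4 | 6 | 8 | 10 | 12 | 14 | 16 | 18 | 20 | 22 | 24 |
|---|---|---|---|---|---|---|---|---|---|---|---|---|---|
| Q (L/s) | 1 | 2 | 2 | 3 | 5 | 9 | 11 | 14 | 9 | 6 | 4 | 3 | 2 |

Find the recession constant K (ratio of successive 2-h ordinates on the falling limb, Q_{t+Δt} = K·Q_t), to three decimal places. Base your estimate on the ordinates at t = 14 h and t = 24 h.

K ≈ 0.678

Using the recession-limb readings at t = 14 h and t = 24 h: Q falls from 14 to 2 L/s over 5 intervals.
K = (Q₂/Q₁)^(1/5) = (2/14)^(1/5) = 0.678.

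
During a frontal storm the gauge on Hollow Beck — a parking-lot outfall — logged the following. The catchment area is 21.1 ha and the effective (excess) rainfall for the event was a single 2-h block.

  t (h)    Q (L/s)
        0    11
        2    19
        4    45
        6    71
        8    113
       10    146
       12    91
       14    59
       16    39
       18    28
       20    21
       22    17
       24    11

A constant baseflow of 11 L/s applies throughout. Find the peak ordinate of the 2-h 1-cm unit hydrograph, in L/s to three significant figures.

U_p ≈ 74.9 L/s

Direct runoff: 0.0, 8.0, 34.0, 60.0, 102.0, 135.0, 80.0, 48.0, 28.0, 17.0, 10.0, 6.0, 0.0 L/s; ΣQ_DR = 528.0 L/s, peak = 135.0 L/s.
Runoff depth d = ΣQ_DR·Δt / A = 528.0 × 7200 / (21.1 ha) = 18.02 mm.
The 1-cm UH is the DRH scaled by (10 mm)/d, so U_p = 135.0 × 10/18.02 = 74.9 L/s.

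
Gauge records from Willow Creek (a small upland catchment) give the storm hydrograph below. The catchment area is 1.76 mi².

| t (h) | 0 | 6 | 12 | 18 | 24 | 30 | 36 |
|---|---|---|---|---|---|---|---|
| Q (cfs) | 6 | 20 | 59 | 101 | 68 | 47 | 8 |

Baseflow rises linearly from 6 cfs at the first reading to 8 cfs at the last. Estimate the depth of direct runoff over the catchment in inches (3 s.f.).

Direct runoff: 0.00, 13.67, 52.33, 94.00, 60.67, 39.33, 0.00 cfs; ΣQ_DR = 260.0 cfs.
V = ΣQ_DR · Δt = 260.0 × 21600 s = 5.616 × 10^6 ft³.
Over A = 1.76 mi², depth = V / A = 1.37 in.

d ≈ 1.37 in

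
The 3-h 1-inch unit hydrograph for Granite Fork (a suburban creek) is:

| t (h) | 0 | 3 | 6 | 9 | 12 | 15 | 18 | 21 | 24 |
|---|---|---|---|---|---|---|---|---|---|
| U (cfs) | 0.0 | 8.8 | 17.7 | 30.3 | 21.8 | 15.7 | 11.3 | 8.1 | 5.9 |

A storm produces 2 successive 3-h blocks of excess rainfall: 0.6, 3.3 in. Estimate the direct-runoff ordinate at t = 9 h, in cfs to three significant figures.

Q ≈ 76.6 cfs

By discrete convolution, Q_j = Σ (P_i / 1 in) · U_{j−i}.
At t = 9 h (j=3): Q = (0.6/1)·30.3 + (3.3/1)·17.7 = 76.6 cfs.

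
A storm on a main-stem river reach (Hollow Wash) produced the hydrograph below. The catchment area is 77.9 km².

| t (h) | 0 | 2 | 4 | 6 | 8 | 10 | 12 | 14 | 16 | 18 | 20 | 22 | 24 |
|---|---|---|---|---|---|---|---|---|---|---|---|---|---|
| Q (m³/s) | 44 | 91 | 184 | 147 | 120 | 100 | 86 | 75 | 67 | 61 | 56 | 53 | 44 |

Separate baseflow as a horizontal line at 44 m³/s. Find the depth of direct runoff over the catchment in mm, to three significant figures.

d ≈ 51.4 mm

Direct runoff: 0.0, 47.0, 140.0, 103.0, 76.0, 56.0, 42.0, 31.0, 23.0, 17.0, 12.0, 9.0, 0.0 m³/s; ΣQ_DR = 556.0 m³/s.
V = ΣQ_DR · Δt = 556.0 × 7200 s = 4.003 × 10^6 m³.
Over A = 77.9 km², depth = V / A = 51.4 mm.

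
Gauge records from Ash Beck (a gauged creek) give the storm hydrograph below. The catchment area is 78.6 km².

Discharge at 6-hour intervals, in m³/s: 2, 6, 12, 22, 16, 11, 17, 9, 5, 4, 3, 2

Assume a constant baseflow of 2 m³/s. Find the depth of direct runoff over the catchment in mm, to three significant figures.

d ≈ 23.4 mm

Direct runoff: 0.0, 4.0, 10.0, 20.0, 14.0, 9.0, 15.0, 7.0, 3.0, 2.0, 1.0, 0.0 m³/s; ΣQ_DR = 85.00 m³/s.
V = ΣQ_DR · Δt = 85.00 × 21600 s = 1.836 × 10^6 m³.
Over A = 78.6 km², depth = V / A = 23.4 mm.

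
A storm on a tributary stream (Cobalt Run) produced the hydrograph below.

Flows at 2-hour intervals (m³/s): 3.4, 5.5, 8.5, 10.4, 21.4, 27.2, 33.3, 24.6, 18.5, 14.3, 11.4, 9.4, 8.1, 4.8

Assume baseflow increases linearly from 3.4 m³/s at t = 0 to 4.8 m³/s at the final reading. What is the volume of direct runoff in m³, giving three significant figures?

Direct-runoff ordinates (Q − Q_b): 0.00, 1.99, 4.88, 6.68, 17.57, 23.26, 29.25, 20.45, 14.24, 9.93, 6.92, 4.82, 3.41, 0.00 m³/s.
ΣQ_DR = 143.4 m³/s.
With Δt = 2 h = 7200 s, V = ΣQ_DR · Δt = 143.4 × 7200 = 1.03 × 10^6 m³.

V ≈ 1.03 × 10^6 m³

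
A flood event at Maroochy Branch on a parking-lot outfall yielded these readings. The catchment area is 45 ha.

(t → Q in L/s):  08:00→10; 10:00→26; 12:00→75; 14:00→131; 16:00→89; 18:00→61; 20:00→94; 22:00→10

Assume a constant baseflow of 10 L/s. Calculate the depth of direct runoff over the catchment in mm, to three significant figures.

Direct runoff: 0.0, 16.0, 65.0, 121.0, 79.0, 51.0, 84.0, 0.0 L/s; ΣQ_DR = 416.0 L/s.
V = ΣQ_DR · Δt = 416.0 × 7200 s = 2.995 × 10^6 L.
Over A = 45 ha, depth = V / A = 6.66 mm.

d ≈ 6.66 mm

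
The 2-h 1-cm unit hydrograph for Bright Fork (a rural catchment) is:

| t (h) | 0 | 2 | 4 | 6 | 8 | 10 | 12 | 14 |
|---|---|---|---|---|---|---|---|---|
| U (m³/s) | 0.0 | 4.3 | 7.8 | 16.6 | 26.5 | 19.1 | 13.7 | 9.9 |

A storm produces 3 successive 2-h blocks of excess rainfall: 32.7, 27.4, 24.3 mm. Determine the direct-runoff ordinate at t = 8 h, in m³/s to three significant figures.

By discrete convolution, Q_j = Σ (P_i / 10 mm) · U_{j−i}.
At t = 8 h (j=4): Q = (32.7/10)·26.5 + (27.4/10)·16.6 + (24.3/10)·7.8 = 151 m³/s.

Q ≈ 151 m³/s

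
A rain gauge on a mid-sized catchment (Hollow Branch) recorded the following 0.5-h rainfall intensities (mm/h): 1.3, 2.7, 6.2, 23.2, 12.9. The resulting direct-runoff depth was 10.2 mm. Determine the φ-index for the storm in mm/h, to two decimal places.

φ ≈ 7.85 mm/h

Only the 2 blocks with intensity above φ contribute runoff: 23.2, 12.9 mm/h.
Σ(I−φ)·Δt = d  ⇒  (23.2+12.9 − 2φ)·0.5 = 10.2
φ = (36.10 − 10.2/0.5) / 2 = 7.85 mm/h.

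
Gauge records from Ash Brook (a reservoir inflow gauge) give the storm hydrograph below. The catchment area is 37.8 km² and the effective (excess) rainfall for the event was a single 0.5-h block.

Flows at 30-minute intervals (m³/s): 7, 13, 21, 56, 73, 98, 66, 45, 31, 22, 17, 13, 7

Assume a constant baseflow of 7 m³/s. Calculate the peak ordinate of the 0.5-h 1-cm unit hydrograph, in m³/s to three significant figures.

U_p ≈ 50.6 m³/s

Direct runoff: 0.0, 6.0, 14.0, 49.0, 66.0, 91.0, 59.0, 38.0, 24.0, 15.0, 10.0, 6.0, 0.0 m³/s; ΣQ_DR = 378.0 m³/s, peak = 91.0 m³/s.
Runoff depth d = ΣQ_DR·Δt / A = 378.0 × 1800 / (37.8 km²) = 18.00 mm.
The 1-cm UH is the DRH scaled by (10 mm)/d, so U_p = 91.0 × 10/18.00 = 50.6 m³/s.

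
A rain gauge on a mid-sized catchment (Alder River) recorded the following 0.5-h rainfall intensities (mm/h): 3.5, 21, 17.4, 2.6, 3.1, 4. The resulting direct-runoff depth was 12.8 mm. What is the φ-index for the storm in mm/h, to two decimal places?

Only the 2 blocks with intensity above φ contribute runoff: 21, 17.4 mm/h.
Σ(I−φ)·Δt = d  ⇒  (21+17.4 − 2φ)·0.5 = 12.8
φ = (38.40 − 12.8/0.5) / 2 = 6.40 mm/h.

φ ≈ 6.40 mm/h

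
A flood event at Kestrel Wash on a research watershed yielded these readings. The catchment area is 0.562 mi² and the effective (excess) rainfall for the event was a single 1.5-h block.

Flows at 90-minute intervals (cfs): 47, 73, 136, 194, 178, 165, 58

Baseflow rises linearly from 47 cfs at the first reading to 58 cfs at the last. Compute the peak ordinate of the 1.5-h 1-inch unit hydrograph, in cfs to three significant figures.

Direct runoff: 0.00, 24.17, 85.33, 141.50, 123.67, 108.83, 0.00 cfs; ΣQ_DR = 483.5 cfs, peak = 141.50 cfs.
Runoff depth d = ΣQ_DR·Δt / A = 483.5 × 5400 / (0.562 mi²) = 2.000 in.
The 1-inch UH is the DRH scaled by (1 in)/d, so U_p = 141.50 × 1/2.000 = 70.8 cfs.

U_p ≈ 70.8 cfs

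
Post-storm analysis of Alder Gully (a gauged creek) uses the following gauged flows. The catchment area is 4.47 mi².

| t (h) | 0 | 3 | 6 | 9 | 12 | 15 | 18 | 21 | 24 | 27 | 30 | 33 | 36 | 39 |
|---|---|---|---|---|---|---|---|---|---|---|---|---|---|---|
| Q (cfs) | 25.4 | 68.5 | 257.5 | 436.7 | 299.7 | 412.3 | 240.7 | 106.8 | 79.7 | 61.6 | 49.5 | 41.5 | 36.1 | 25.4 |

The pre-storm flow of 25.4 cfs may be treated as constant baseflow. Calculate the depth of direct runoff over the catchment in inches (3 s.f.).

Direct runoff: 0.0, 43.1, 232.1, 411.3, 274.3, 386.9, 215.3, 81.4, 54.3, 36.2, 24.1, 16.1, 10.7, 0.0 cfs; ΣQ_DR = 1786 cfs.
V = ΣQ_DR · Δt = 1786 × 10800 s = 1.929 × 10^7 ft³.
Over A = 4.47 mi², depth = V / A = 1.86 in.

d ≈ 1.86 in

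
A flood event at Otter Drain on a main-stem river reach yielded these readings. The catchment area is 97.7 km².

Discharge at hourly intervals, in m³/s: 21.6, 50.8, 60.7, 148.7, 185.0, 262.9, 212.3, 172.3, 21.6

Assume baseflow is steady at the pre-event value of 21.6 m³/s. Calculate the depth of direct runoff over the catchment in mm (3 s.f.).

Direct runoff: 0.0, 29.2, 39.1, 127.1, 163.4, 241.3, 190.7, 150.7, 0.0 m³/s; ΣQ_DR = 941.5 m³/s.
V = ΣQ_DR · Δt = 941.5 × 3600 s = 3.389 × 10^6 m³.
Over A = 97.7 km², depth = V / A = 34.7 mm.

d ≈ 34.7 mm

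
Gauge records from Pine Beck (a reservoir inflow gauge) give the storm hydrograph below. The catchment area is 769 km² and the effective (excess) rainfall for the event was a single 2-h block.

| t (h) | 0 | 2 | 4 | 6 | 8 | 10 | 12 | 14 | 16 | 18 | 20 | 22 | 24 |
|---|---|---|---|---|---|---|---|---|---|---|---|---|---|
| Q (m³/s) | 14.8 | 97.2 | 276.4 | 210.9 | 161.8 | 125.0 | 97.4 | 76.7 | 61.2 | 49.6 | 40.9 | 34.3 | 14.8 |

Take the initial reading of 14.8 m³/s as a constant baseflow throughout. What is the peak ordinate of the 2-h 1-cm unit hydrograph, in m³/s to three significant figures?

U_p ≈ 261 m³/s

Direct runoff: 0.0, 82.4, 261.6, 196.1, 147.0, 110.2, 82.6, 61.9, 46.4, 34.8, 26.1, 19.5, 0.0 m³/s; ΣQ_DR = 1069 m³/s, peak = 261.6 m³/s.
Runoff depth d = ΣQ_DR·Δt / A = 1069 × 7200 / (769 km²) = 10.01 mm.
The 1-cm UH is the DRH scaled by (10 mm)/d, so U_p = 261.6 × 10/10.01 = 261 m³/s.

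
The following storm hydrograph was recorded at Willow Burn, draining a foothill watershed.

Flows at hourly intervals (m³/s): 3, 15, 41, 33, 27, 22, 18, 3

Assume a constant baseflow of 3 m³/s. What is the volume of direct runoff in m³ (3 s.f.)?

Direct-runoff ordinates (Q − Q_b): 0.0, 12.0, 38.0, 30.0, 24.0, 19.0, 15.0, 0.0 m³/s.
ΣQ_DR = 138.0 m³/s.
With Δt = 1 h = 3600 s, V = ΣQ_DR · Δt = 138.0 × 3600 = 4.97 × 10^5 m³.

V ≈ 4.97 × 10^5 m³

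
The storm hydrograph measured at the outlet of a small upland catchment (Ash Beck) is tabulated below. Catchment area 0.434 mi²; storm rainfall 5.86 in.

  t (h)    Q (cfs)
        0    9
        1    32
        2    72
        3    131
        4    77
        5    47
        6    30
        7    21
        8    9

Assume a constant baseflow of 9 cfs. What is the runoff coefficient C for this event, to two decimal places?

ΣQ_DR = 347.0 cfs; V = ΣQ_DR·Δt = 1.249 × 10^6 ft³.
Runoff depth d = V / A = 1.239 in.
C = d / P = 1.239 / 5.86 = 0.21.

C ≈ 0.21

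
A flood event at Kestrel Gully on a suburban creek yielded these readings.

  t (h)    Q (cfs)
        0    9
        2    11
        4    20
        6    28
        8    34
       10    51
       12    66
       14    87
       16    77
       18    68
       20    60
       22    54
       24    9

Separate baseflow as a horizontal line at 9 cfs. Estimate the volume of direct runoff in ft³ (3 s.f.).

V ≈ 3.29 × 10^6 ft³

Direct-runoff ordinates (Q − Q_b): 0.0, 2.0, 11.0, 19.0, 25.0, 42.0, 57.0, 78.0, 68.0, 59.0, 51.0, 45.0, 0.0 cfs.
ΣQ_DR = 457.0 cfs.
With Δt = 2 h = 7200 s, V = ΣQ_DR · Δt = 457.0 × 7200 = 3.29 × 10^6 ft³.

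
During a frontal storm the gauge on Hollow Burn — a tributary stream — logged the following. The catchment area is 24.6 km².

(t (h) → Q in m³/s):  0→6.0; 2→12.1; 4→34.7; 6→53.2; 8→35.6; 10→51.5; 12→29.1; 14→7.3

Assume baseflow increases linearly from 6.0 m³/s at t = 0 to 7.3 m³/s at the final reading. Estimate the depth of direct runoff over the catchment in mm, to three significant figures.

Direct runoff: 0.00, 5.91, 28.33, 46.64, 28.86, 44.57, 21.99, 0.00 m³/s; ΣQ_DR = 176.3 m³/s.
V = ΣQ_DR · Δt = 176.3 × 7200 s = 1.269 × 10^6 m³.
Over A = 24.6 km², depth = V / A = 51.6 mm.

d ≈ 51.6 mm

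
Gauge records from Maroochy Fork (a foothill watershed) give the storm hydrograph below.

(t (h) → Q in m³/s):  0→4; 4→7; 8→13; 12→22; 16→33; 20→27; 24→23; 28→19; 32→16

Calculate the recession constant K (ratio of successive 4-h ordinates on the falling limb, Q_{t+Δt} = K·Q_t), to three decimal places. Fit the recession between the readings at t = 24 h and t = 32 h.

K ≈ 0.834

Using the recession-limb readings at t = 24 h and t = 32 h: Q falls from 23 to 16 m³/s over 2 intervals.
K = (Q₂/Q₁)^(1/2) = (16/23)^(1/2) = 0.834.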